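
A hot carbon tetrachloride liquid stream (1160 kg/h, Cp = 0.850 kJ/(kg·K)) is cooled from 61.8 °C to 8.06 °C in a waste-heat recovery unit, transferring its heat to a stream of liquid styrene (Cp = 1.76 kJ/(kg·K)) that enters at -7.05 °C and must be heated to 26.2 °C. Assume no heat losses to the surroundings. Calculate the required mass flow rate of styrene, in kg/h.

ṁ_c = 905 kg/h

Heat released by hot stream: Q = 1160 × 0.850 × (61.8 − 8.06) = 52988 kJ/h
Energy balance on cold side (adiabatic exchanger): Q = ṁ_c·Cp_c·(T_c,out − T_c,in)
ṁ_c = 52988 / [1.76 × (26.2 − -7.05)] = 905.46 kg/h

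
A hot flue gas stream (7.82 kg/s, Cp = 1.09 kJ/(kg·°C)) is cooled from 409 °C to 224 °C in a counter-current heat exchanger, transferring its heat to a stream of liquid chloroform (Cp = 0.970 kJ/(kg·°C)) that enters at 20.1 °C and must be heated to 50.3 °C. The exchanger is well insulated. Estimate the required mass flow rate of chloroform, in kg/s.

Heat released by hot stream: Q = 7.82 × 1.09 × (409 − 224) = 1576.9 kJ/s
Energy balance on cold side (adiabatic exchanger): Q = ṁ_c·Cp_c·(T_c,out − T_c,in)
ṁ_c = 1576.9 / [0.970 × (50.3 − 20.1)] = 53.83 kg/s

ṁ_c = 53.8 kg/s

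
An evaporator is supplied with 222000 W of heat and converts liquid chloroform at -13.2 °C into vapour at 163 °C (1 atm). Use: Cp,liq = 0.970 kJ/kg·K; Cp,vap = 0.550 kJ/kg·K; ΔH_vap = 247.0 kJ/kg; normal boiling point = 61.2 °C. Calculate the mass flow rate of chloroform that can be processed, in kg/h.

Δh = 0.970×(61.2−-13.2) + 247.0 + 0.550×(163−61.2) = 375.16 kJ/kg
Q = 222000 W = 222 kJ/s = 799200 kJ/h
ṁ = Q/Δh = 799200 / 375.16 = 2130.3 kg/h

ṁ = 2130 kg/h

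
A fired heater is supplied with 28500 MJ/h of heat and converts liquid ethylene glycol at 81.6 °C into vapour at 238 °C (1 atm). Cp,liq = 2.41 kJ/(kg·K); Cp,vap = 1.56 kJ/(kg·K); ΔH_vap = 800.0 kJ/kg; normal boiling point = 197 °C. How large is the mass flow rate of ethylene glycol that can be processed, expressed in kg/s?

Δh = 2.41×(197−81.6) + 800.0 + 1.56×(238−197) = 1142.1 kJ/kg
Q = 28500 MJ/h = 7916.7 kJ/s = 7916.7 kJ/s
ṁ = Q/Δh = 7916.7 / 1142.1 = 6.9318 kg/s

ṁ = 6.93 kg/s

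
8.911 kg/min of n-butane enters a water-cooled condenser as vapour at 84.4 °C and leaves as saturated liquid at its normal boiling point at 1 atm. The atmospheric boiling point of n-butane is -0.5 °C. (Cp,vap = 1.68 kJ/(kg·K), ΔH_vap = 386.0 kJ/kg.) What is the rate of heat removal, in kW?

vapour 84.4→-0.5 °C: -142.63 kJ/kg
condensation at -0.5 °C: -386 kJ/kg
Δh = -142.63 + -386 = -528.63 kJ/kg
Q = ṁ·Δh = 8.911 kg/min × -528.63 kJ/kg = -4710.6 kJ/min
|Q| = 78.511 kW

Q_c = 78.5 kW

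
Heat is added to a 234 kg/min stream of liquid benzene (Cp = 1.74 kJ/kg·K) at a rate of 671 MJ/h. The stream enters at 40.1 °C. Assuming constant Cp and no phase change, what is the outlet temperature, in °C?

Q = 671 MJ/h = 11183 kJ/min
ΔT = Q/(ṁ·Cp) = 11183/(234×1.74) = 27.467 K
T_out = 40.1 + 27.467 = 67.567 °C

T_out = 67.6 °C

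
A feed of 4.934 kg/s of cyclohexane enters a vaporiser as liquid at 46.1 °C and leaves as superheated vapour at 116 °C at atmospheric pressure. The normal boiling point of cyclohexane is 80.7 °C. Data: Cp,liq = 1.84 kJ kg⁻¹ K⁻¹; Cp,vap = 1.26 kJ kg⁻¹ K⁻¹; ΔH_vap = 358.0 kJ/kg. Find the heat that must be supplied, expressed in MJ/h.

Q = 8280 MJ/h

liquid 46.1→80.7 °C: 63.664 kJ/kg
vaporisation at 80.7 °C: 358 kJ/kg
vapour 80.7→116 °C: 44.478 kJ/kg
Δh = 63.664 + 358 + 44.478 = 466.14 kJ/kg
Q = ṁ·Δh = 4.934 kg/s × 466.14 kJ/kg = 2299.9 kJ/s
|Q| = 2299.9 kW = 8279.8 MJ/h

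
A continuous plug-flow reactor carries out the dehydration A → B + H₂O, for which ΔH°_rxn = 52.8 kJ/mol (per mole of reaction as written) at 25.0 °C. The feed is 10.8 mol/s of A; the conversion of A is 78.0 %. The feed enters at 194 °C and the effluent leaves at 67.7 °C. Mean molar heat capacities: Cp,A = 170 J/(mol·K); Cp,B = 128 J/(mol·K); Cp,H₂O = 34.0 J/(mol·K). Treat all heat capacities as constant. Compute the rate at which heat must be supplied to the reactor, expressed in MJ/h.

Q_in = 756 MJ/h

Extent of reaction ξ = 0.780 × 10.8 = 8.424 mol/s
Reaction term: ξ·ΔH°_rxn = 8.424 × 52.8 = 444.79 kJ/s
Sensible, feed 194→25 °C: -310.28 kJ/s
Outlet flows (mol/s): A 2.376, B 8.424, H₂O 8.424
Sensible, products 25→67.7 °C: 75.52 kJ/s
Q = ΔH = 210.02 kJ/s = 210.02 kW
Heat supplied = 756.08 MJ/h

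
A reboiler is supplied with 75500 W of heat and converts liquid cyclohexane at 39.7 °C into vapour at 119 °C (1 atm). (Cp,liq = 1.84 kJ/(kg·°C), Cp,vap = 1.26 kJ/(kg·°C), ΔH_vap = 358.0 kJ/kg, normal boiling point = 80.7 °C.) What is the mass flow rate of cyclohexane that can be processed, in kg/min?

Δh = 1.84×(80.7−39.7) + 358.0 + 1.26×(119−80.7) = 481.7 kJ/kg
Q = 75500 W = 75.5 kJ/s = 4530 kJ/min
ṁ = Q/Δh = 4530 / 481.7 = 9.4042 kg/min

ṁ = 9.40 kg/min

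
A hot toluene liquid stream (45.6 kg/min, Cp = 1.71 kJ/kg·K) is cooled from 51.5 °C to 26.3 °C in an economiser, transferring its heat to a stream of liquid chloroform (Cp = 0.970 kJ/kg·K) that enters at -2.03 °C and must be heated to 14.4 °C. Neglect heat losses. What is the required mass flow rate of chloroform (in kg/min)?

ṁ_c = 123 kg/min

Heat released by hot stream: Q = 45.6 × 1.71 × (51.5 − 26.3) = 1965 kJ/min
Energy balance on cold side (adiabatic exchanger): Q = ṁ_c·Cp_c·(T_c,out − T_c,in)
ṁ_c = 1965 / [0.970 × (14.4 − -2.03)] = 123.3 kg/min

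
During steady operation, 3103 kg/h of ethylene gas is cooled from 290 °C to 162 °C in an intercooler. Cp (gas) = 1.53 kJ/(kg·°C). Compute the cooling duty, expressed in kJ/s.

Q = ṁ·Cp·ΔT = 3103 × 1.53 × (162 − 290) = -607690 kJ/h
Converting: 607690 / 3600 s = 168.8 kW

Q_c = 169 kJ/s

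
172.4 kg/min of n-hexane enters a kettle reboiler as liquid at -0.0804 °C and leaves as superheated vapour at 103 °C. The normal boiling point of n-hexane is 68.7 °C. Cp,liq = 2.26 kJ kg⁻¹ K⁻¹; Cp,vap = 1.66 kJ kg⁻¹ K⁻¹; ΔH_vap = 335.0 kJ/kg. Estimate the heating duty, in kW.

Q = 1570 kW

liquid -0.0804→68.7 °C: 155.44 kJ/kg
vaporisation at 68.7 °C: 335 kJ/kg
vapour 68.7→103 °C: 56.938 kJ/kg
Δh = 155.44 + 335 + 56.938 = 547.38 kJ/kg
Q = ṁ·Δh = 172.4 kg/min × 547.38 kJ/kg = 94369 kJ/min
|Q| = 1572.8 kW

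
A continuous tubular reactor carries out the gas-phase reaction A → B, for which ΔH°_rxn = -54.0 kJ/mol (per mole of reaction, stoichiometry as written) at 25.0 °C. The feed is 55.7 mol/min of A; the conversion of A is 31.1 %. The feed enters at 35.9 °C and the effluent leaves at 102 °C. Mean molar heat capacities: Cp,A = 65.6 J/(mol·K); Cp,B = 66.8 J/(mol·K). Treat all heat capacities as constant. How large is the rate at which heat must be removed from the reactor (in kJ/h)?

Extent of reaction ξ = 0.311 × 55.7 = 17.323 mol/min
Reaction term: ξ·ΔH°_rxn = 17.323 × -54.0 = -935.43 kJ/min
Sensible, feed 35.9→25 °C: -39.828 kJ/min
Outlet flows (mol/min): A 38.377, B 17.323
Sensible, products 25→102 °C: 282.95 kJ/min
Q = ΔH = -692.3 kJ/min = -11.538 kW
Heat removed = 41538 kJ/h

Q_out = 41500 kJ/h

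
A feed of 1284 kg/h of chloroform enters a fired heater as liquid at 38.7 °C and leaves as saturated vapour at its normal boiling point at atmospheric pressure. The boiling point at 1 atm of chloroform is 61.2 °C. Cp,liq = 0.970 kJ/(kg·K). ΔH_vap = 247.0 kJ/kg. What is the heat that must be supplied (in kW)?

liquid 38.7→61.2 °C: 21.825 kJ/kg
vaporisation at 61.2 °C: 247 kJ/kg
Δh = 21.825 + 247 = 268.82 kJ/kg
Q = ṁ·Δh = 1284 kg/h × 268.82 kJ/kg = 345170 kJ/h
|Q| = 95.881 kW

Q = 95.9 kW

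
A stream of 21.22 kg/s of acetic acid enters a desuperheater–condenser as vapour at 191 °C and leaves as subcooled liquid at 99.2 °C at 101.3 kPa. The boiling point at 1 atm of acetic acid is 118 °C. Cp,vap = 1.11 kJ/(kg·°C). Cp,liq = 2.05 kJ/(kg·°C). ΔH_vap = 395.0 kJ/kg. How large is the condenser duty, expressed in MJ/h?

Q_c = 39300 MJ/h

vapour 191→118 °C: -81.03 kJ/kg
condensation at 118 °C: -395 kJ/kg
liquid 118→99.2 °C: -38.54 kJ/kg
Δh = -81.03 + -395 + -38.54 = -514.57 kJ/kg
Q = ṁ·Δh = 21.22 kg/s × -514.57 kJ/kg = -10919 kJ/s
|Q| = 10919 kW = 39309 MJ/h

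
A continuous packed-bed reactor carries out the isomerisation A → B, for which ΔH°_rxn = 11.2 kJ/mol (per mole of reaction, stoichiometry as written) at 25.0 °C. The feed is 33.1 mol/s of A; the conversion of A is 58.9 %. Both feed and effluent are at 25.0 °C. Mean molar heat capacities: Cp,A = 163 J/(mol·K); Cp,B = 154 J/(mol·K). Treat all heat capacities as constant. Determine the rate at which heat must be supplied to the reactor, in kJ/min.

Q_in = 13100 kJ/min

Extent of reaction ξ = 0.589 × 33.1 = 19.496 mol/s
Reaction term: ξ·ΔH°_rxn = 19.496 × 11.2 = 218.35 kJ/s
Q = ΔH = 218.35 kJ/s = 218.35 kW
Heat supplied = 13101 kJ/min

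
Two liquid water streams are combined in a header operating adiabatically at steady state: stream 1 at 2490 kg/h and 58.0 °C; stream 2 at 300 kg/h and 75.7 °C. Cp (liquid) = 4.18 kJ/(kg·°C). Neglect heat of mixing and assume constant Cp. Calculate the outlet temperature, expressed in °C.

T_out = 59.9 °C

Energy balance with Q = 0: Σ ṁᵢCp,ᵢ(T_out − Tᵢ) = 0
T_out = Σ ṁᵢCp,ᵢTᵢ / Σ ṁᵢCp,ᵢ
      = 698600 / 11662 = 59.903 °C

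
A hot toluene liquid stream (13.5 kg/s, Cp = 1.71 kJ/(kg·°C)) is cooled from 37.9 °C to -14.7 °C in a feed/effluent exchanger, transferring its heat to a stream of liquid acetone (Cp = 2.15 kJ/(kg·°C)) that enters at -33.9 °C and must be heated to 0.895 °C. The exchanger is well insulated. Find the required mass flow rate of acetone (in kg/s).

ṁ_c = 16.2 kg/s

Heat released by hot stream: Q = 13.5 × 1.71 × (37.9 − -14.7) = 1214.3 kJ/s
Energy balance on cold side (adiabatic exchanger): Q = ṁ_c·Cp_c·(T_c,out − T_c,in)
ṁ_c = 1214.3 / [2.15 × (0.895 − -33.9)] = 16.232 kg/s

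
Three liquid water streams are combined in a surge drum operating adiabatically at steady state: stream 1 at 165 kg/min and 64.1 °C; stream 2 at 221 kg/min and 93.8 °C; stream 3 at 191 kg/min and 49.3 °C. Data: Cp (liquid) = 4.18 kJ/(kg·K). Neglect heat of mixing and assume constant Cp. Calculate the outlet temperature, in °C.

T_out = 70.6 °C

No heat crosses the boundary, so H_out = H_in.
Σ ṁᵢCp,ᵢTᵢ = 165×4.18×64.1 + 221×4.18×93.8 + 191×4.18×49.3 = 170220
Σ ṁᵢCp,ᵢ = 165×4.18 + 221×4.18 + 191×4.18 = 2411.9
T_out = 170220 / 2411.9 = 70.576 °C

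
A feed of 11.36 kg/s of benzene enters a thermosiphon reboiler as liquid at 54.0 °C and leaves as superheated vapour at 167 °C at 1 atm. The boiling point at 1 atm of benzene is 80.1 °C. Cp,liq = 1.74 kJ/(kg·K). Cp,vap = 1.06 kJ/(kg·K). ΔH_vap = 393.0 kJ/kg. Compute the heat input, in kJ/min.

Q = 362000 kJ/min

liquid 54.0→80.1 °C: 45.414 kJ/kg
vaporisation at 80.1 °C: 393 kJ/kg
vapour 80.1→167 °C: 92.114 kJ/kg
Δh = 45.414 + 393 + 92.114 = 530.53 kJ/kg
Q = ṁ·Δh = 11.36 kg/s × 530.53 kJ/kg = 6026.8 kJ/s
|Q| = 6026.8 kW = 361610 kJ/min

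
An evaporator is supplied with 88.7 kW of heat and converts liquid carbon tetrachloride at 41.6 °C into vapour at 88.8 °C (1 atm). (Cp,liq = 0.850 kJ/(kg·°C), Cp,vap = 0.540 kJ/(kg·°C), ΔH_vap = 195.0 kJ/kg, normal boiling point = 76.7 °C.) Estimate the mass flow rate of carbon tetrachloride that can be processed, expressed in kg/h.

ṁ = 1380 kg/h

Δh = 0.850×(76.7−41.6) + 195.0 + 0.540×(88.8−76.7) = 231.37 kJ/kg
Q = 88.7 kW = 88.7 kJ/s = 319320 kJ/h
ṁ = Q/Δh = 319320 / 231.37 = 1380.1 kg/h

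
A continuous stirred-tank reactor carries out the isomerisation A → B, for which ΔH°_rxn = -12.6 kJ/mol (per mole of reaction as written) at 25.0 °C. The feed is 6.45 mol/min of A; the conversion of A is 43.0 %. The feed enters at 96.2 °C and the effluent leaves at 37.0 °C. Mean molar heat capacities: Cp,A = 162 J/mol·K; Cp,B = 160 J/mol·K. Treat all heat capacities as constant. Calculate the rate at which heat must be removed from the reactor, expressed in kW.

Extent of reaction ξ = 0.430 × 6.45 = 2.7735 mol/min
Reaction term: ξ·ΔH°_rxn = 2.7735 × -12.6 = -34.946 kJ/min
Sensible, feed 96.2→25 °C: -74.397 kJ/min
Outlet flows (mol/min): A 3.6765, B 2.7735
Sensible, products 25→37.0 °C: 12.472 kJ/min
Q = ΔH = -96.871 kJ/min = -1.6145 kW
Heat removed = 1.6145 kW

Q_out = 1.61 kW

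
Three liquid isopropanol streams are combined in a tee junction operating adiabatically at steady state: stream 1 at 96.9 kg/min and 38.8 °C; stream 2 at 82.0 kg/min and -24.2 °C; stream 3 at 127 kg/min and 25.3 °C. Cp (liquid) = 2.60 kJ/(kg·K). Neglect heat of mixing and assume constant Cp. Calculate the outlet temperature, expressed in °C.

Energy balance with Q = 0: Σ ṁᵢCp,ᵢ(T_out − Tᵢ) = 0
Σ ṁᵢCp,ᵢTᵢ = 96.9×2.60×38.8 + 82.0×2.60×-24.2 + 127×2.60×25.3 = 12970
Σ ṁᵢCp,ᵢ = 96.9×2.60 + 82.0×2.60 + 127×2.60 = 795.34
T_out = 12970 / 795.34 = 16.307 °C

T_out = 16.3 °C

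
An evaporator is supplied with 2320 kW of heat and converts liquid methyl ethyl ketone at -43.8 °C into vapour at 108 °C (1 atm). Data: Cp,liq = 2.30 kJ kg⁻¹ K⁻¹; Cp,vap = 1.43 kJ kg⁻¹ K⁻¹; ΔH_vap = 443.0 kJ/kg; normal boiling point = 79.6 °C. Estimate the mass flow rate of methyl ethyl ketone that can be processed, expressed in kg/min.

Δh = 2.30×(79.6−-43.8) + 443.0 + 1.43×(108−79.6) = 767.43 kJ/kg
Q = 2320 kW = 2320 kJ/s = 139200 kJ/min
ṁ = Q/Δh = 139200 / 767.43 = 181.38 kg/min

ṁ = 181 kg/min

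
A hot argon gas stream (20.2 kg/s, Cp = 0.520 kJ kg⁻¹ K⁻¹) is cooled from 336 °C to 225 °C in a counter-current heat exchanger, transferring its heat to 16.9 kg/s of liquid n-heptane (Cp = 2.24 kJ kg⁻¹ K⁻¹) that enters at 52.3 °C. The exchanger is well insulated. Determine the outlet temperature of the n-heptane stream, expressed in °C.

Heat released by hot stream: Q = 20.2 × 0.520 × (336 − 225) = 1165.9 kJ/s
Energy balance on cold side (adiabatic exchanger): Q = ṁ_c·Cp_c·(T_c,out − T_c,in)
T_c,out = 52.3 + 1165.9/(16.9 × 2.24) = 83.099 °C

T_c,out = 83.1 °C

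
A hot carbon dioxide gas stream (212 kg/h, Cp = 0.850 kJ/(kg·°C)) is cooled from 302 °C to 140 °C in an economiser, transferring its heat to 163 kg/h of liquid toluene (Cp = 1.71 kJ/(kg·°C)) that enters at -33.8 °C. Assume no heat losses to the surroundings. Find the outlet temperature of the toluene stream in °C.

Heat released by hot stream: Q = 212 × 0.850 × (302 − 140) = 29192 kJ/h
Energy balance on cold side (adiabatic exchanger): Q = ṁ_c·Cp_c·(T_c,out − T_c,in)
T_c,out = -33.8 + 29192/(163 × 1.71) = 70.934 °C

T_c,out = 70.9 °C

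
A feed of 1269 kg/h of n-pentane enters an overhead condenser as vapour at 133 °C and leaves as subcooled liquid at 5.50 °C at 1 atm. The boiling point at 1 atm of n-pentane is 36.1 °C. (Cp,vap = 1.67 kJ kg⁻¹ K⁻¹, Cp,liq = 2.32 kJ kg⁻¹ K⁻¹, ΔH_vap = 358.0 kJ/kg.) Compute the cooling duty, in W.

Q_c = 208000 W

vapour 133→36.1 °C: -161.82 kJ/kg
condensation at 36.1 °C: -358 kJ/kg
liquid 36.1→5.50 °C: -70.992 kJ/kg
Δh = -161.82 + -358 + -70.992 = -590.82 kJ/kg
Q = ṁ·Δh = 1269 kg/h × -590.82 kJ/kg = -749740 kJ/h
|Q| = 208.26 kW = 208260 W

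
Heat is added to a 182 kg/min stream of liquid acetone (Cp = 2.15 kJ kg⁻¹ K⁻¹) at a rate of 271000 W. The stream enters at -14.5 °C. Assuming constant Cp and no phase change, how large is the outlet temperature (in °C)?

T_out = 27.1 °C

Q = 271000 W = 16260 kJ/min
ΔT = Q/(ṁ·Cp) = 16260/(182×2.15) = 41.554 K
T_out = -14.5 + 41.554 = 27.054 °C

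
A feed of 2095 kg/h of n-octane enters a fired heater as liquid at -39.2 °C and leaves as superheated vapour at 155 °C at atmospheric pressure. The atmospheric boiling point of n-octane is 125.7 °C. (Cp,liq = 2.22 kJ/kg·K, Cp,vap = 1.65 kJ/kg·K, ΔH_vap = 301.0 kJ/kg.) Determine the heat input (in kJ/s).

liquid -39.2→125.7 °C: 366.08 kJ/kg
vaporisation at 125.7 °C: 301 kJ/kg
vapour 125.7→155 °C: 48.345 kJ/kg
Δh = 366.08 + 301 + 48.345 = 715.42 kJ/kg
Q = ṁ·Δh = 2095 kg/h × 715.42 kJ/kg = 1.4988e+06 kJ/h
|Q| = 416.34 kW

Q = 416 kJ/s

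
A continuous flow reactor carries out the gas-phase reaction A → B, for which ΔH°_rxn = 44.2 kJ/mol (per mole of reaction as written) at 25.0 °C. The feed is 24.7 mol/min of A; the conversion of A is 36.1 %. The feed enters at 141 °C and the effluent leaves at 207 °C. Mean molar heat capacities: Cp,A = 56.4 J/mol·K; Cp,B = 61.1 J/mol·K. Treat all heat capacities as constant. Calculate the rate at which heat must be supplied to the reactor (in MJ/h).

Extent of reaction ξ = 0.361 × 24.7 = 8.9167 mol/min
Reaction term: ξ·ΔH°_rxn = 8.9167 × 44.2 = 394.12 kJ/min
Sensible, feed 141→25 °C: -161.6 kJ/min
Outlet flows (mol/min): A 15.783, B 8.9167
Sensible, products 25→207 °C: 261.17 kJ/min
Q = ΔH = 493.69 kJ/min = 8.2281 kW
Heat supplied = 29.621 MJ/h

Q_in = 29.6 MJ/h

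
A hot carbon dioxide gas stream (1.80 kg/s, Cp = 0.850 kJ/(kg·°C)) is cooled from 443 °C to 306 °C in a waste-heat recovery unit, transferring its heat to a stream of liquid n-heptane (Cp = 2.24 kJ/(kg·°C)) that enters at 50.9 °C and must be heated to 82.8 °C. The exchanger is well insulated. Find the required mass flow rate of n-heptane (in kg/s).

Heat released by hot stream: Q = 1.80 × 0.850 × (443 − 306) = 209.61 kJ/s
Energy balance on cold side (adiabatic exchanger): Q = ṁ_c·Cp_c·(T_c,out − T_c,in)
ṁ_c = 209.61 / [2.24 × (82.8 − 50.9)] = 2.9334 kg/s

ṁ_c = 2.93 kg/s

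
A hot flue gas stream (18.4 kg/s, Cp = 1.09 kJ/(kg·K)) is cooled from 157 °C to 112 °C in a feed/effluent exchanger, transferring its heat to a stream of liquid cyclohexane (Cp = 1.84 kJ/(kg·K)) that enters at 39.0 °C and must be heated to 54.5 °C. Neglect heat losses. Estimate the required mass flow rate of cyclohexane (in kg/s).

ṁ_c = 31.6 kg/s

Heat released by hot stream: Q = 18.4 × 1.09 × (157 − 112) = 902.52 kJ/s
Energy balance on cold side (adiabatic exchanger): Q = ṁ_c·Cp_c·(T_c,out − T_c,in)
ṁ_c = 902.52 / [1.84 × (54.5 − 39.0)] = 31.645 kg/s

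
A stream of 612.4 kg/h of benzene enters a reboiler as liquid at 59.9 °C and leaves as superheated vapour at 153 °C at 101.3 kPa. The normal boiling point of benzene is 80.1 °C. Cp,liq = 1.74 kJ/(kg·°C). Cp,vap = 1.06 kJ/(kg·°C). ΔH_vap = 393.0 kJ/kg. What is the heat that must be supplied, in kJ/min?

liquid 59.9→80.1 °C: 35.148 kJ/kg
vaporisation at 80.1 °C: 393 kJ/kg
vapour 80.1→153 °C: 77.274 kJ/kg
Δh = 35.148 + 393 + 77.274 = 505.42 kJ/kg
Q = ṁ·Δh = 612.4 kg/h × 505.42 kJ/kg = 309520 kJ/h
|Q| = 85.978 kW = 5158.7 kJ/min

Q = 5160 kJ/min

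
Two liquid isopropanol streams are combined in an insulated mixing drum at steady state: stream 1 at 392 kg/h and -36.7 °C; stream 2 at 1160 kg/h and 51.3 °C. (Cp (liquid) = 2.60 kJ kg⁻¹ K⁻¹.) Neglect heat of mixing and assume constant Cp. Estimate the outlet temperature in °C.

T_out = 29.1 °C

Adiabatic, steady state ⇒ Σ ṁᵢCp,ᵢ(T_out − Tᵢ) = 0
Σ ṁᵢCp,ᵢTᵢ = 392×2.60×-36.7 + 1160×2.60×51.3 = 117320
Σ ṁᵢCp,ᵢ = 392×2.60 + 1160×2.60 = 4035.2
T_out = 117320 / 4035.2 = 29.073 °C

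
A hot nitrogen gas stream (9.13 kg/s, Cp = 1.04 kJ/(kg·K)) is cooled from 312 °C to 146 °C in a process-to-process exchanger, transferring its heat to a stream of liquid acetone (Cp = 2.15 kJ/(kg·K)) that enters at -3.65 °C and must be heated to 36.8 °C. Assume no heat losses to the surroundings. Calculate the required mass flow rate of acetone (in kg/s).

ṁ_c = 18.1 kg/s

Heat released by hot stream: Q = 9.13 × 1.04 × (312 − 146) = 1576.2 kJ/s
Energy balance on cold side (adiabatic exchanger): Q = ṁ_c·Cp_c·(T_c,out − T_c,in)
ṁ_c = 1576.2 / [2.15 × (36.8 − -3.65)] = 18.124 kg/s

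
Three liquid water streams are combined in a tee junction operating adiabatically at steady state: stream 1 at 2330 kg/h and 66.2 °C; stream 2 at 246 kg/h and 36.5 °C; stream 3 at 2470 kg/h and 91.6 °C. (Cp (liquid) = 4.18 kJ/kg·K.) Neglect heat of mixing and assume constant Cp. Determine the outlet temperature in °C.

Energy balance with Q = 0: Σ ṁᵢCp,ᵢ(T_out − Tᵢ) = 0
Σ ṁᵢCp,ᵢTᵢ = 2330×4.18×66.2 + 246×4.18×36.5 + 2470×4.18×91.6 = 1.628e+06
Σ ṁᵢCp,ᵢ = 2330×4.18 + 246×4.18 + 2470×4.18 = 21092
T_out = 1.628e+06 / 21092 = 77.185 °C

T_out = 77.2 °C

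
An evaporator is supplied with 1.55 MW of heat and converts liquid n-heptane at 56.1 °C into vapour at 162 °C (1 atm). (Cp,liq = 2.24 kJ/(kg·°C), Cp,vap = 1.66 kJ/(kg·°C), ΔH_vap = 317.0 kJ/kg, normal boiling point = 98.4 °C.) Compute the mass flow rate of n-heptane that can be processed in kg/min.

ṁ = 180 kg/min

Δh = 2.24×(98.4−56.1) + 317.0 + 1.66×(162−98.4) = 517.33 kJ/kg
Q = 1.55 MW = 1550 kJ/s = 93000 kJ/min
ṁ = Q/Δh = 93000 / 517.33 = 179.77 kg/min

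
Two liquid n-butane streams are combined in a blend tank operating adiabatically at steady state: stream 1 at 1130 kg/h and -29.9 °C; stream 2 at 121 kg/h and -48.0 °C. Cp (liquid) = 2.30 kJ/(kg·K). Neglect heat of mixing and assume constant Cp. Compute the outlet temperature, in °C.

No heat crosses the boundary, so H_out = H_in.
T_out = Σ ṁᵢCp,ᵢTᵢ / Σ ṁᵢCp,ᵢ
      = -91068 / 2877.3 = -31.651 °C

T_out = -31.7 °C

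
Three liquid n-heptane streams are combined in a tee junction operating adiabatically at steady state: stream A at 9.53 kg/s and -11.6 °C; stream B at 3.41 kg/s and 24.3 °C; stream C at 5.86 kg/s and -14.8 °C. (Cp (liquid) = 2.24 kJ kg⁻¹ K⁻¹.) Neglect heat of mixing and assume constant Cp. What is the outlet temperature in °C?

T_out = -6.09 °C

Adiabatic, steady state ⇒ Σ ṁᵢCp,ᵢ(T_out − Tᵢ) = 0
Σ ṁᵢCp,ᵢTᵢ = 9.53×2.24×-11.6 + 3.41×2.24×24.3 + 5.86×2.24×-14.8 = -256.29
Σ ṁᵢCp,ᵢ = 9.53×2.24 + 3.41×2.24 + 5.86×2.24 = 42.112
T_out = -256.29 / 42.112 = -6.0858 °C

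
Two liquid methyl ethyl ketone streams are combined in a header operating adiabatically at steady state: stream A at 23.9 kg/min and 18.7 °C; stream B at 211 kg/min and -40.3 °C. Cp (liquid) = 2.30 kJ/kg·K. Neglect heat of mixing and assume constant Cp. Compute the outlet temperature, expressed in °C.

T_out = -34.3 °C

No heat crosses the boundary, so H_out = H_in.
Σ ṁᵢCp,ᵢTᵢ = 23.9×2.30×18.7 + 211×2.30×-40.3 = -18530
Σ ṁᵢCp,ᵢ = 23.9×2.30 + 211×2.30 = 540.27
T_out = -18530 / 540.27 = -34.297 °C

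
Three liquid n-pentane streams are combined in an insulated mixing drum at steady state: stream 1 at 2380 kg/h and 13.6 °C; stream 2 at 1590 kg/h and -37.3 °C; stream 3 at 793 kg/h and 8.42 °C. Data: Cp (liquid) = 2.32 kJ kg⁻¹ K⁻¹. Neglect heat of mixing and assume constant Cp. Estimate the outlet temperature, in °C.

T_out = -4.25 °C

Energy balance with Q = 0: Σ ṁᵢCp,ᵢ(T_out − Tᵢ) = 0
T_out = Σ ṁᵢCp,ᵢTᵢ / Σ ṁᵢCp,ᵢ
      = -47008 / 11050 = -4.254 °C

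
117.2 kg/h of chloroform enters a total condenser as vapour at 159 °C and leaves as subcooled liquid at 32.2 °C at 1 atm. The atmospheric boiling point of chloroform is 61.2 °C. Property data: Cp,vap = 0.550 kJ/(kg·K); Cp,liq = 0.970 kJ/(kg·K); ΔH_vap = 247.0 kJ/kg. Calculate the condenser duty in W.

Q_c = 10700 W

vapour 159→61.2 °C: -53.79 kJ/kg
condensation at 61.2 °C: -247 kJ/kg
liquid 61.2→32.2 °C: -28.13 kJ/kg
Δh = -53.79 + -247 + -28.13 = -328.92 kJ/kg
Q = ṁ·Δh = 117.2 kg/h × -328.92 kJ/kg = -38549 kJ/h
|Q| = 10.708 kW = 10708 W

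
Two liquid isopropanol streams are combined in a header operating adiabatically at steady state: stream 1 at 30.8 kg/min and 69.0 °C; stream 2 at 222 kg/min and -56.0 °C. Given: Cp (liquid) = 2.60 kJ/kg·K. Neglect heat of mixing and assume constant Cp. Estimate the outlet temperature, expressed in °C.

T_out = -40.8 °C

No heat crosses the boundary, so H_out = H_in.
Σ ṁᵢCp,ᵢTᵢ = 30.8×2.60×69.0 + 222×2.60×-56.0 = -26798
Σ ṁᵢCp,ᵢ = 30.8×2.60 + 222×2.60 = 657.28
T_out = -26798 / 657.28 = -40.771 °C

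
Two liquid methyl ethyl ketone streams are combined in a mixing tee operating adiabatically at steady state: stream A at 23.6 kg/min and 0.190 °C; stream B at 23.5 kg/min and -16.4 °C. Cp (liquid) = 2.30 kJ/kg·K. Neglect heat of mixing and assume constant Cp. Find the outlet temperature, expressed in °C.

T_out = -8.09 °C

Energy balance with Q = 0: Σ ṁᵢCp,ᵢ(T_out − Tᵢ) = 0
T_out = Σ ṁᵢCp,ᵢTᵢ / Σ ṁᵢCp,ᵢ
      = -876.11 / 108.33 = -8.0874 °C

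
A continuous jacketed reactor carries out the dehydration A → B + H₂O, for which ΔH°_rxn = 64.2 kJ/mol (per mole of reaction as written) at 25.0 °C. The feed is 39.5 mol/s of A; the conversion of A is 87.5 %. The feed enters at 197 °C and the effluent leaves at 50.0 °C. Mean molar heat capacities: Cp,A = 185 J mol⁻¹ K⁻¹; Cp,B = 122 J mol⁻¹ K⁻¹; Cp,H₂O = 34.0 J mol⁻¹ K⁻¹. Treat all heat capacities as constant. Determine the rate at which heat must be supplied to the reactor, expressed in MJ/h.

Extent of reaction ξ = 0.875 × 39.5 = 34.562 mol/s
Reaction term: ξ·ΔH°_rxn = 34.562 × 64.2 = 2218.9 kJ/s
Sensible, feed 197→25 °C: -1256.9 kJ/s
Outlet flows (mol/s): A 4.9375, B 34.562, H₂O 34.562
Sensible, products 25→50.0 °C: 157.63 kJ/s
Q = ΔH = 1119.7 kJ/s = 1119.7 kW
Heat supplied = 4030.7 MJ/h

Q_in = 4030 MJ/h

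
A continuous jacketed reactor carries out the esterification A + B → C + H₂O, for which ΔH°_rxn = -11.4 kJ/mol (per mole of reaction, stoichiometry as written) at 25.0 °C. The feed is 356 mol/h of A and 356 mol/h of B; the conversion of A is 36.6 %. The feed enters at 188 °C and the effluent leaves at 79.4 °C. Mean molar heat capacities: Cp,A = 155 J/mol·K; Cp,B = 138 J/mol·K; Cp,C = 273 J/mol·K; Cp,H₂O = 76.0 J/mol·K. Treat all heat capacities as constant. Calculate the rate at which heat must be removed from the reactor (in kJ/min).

Q_out = 207 kJ/min

Extent of reaction ξ = 0.366 × 356 = 130.3 mol/h
Reaction term: ξ·ΔH°_rxn = 130.3 × -11.4 = -1485.4 kJ/h
Sensible, feed 188→25 °C: -17002 kJ/h
Outlet flows (mol/h): A 225.7, B 225.7, C 130.3, H₂O 130.3
Sensible, products 25→79.4 °C: 6071.3 kJ/h
Q = ΔH = -12416 kJ/h = -3.449 kW
Heat removed = 206.94 kJ/min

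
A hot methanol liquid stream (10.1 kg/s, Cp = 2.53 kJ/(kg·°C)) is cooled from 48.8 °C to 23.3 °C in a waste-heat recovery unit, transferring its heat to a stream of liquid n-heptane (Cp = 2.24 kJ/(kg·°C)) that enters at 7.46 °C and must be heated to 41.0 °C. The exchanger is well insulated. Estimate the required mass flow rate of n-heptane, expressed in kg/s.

Heat released by hot stream: Q = 10.1 × 2.53 × (48.8 − 23.3) = 651.6 kJ/s
Energy balance on cold side (adiabatic exchanger): Q = ṁ_c·Cp_c·(T_c,out − T_c,in)
ṁ_c = 651.6 / [2.24 × (41.0 − 7.46)] = 8.673 kg/s

ṁ_c = 8.67 kg/s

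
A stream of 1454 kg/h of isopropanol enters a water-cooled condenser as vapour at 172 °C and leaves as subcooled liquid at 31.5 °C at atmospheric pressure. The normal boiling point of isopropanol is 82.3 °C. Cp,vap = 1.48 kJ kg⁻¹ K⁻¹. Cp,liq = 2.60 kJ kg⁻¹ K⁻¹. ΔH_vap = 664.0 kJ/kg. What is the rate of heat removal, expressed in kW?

Q_c = 375 kW

vapour 172→82.3 °C: -132.76 kJ/kg
condensation at 82.3 °C: -664 kJ/kg
liquid 82.3→31.5 °C: -132.08 kJ/kg
Δh = -132.76 + -664 + -132.08 = -928.84 kJ/kg
Q = ṁ·Δh = 1454 kg/h × -928.84 kJ/kg = -1.3505e+06 kJ/h
|Q| = 375.15 kW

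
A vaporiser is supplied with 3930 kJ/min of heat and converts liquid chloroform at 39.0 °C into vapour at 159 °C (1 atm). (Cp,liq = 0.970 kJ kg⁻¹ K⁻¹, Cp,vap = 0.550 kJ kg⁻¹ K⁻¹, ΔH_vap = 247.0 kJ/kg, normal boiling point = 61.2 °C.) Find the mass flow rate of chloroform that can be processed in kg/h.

Δh = 0.970×(61.2−39.0) + 247.0 + 0.550×(159−61.2) = 322.32 kJ/kg
Q = 3930 kJ/min = 65.5 kJ/s = 235800 kJ/h
ṁ = Q/Δh = 235800 / 322.32 = 731.56 kg/h

ṁ = 732 kg/h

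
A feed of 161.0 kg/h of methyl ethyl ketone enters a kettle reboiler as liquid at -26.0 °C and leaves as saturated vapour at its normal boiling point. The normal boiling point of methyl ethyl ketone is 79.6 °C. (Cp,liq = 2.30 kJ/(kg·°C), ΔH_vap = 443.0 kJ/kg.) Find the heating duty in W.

liquid -26.0→79.6 °C: 242.88 kJ/kg
vaporisation at 79.6 °C: 443 kJ/kg
Δh = 242.88 + 443 = 685.88 kJ/kg
Q = ṁ·Δh = 161.0 kg/h × 685.88 kJ/kg = 110430 kJ/h
|Q| = 30.674 kW = 30674 W

Q = 30700 W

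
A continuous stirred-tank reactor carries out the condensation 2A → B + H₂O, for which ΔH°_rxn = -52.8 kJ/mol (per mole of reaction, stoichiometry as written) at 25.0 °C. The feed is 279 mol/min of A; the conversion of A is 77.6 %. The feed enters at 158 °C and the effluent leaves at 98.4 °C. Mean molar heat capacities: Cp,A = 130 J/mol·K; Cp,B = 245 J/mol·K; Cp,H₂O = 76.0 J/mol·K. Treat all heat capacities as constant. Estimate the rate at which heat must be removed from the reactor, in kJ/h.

Extent of reaction ξ = 0.776 × 279 / 2 = 108.25 mol/min
Reaction term: ξ·ΔH°_rxn = 108.25 × -52.8 = -5715.7 kJ/min
Sensible, feed 158→25 °C: -4823.9 kJ/min
Outlet flows (mol/min): A 62.496, B 108.25, H₂O 108.25
Sensible, products 25→98.4 °C: 3146.9 kJ/min
Q = ΔH = -7392.7 kJ/min = -123.21 kW
Heat removed = 443560 kJ/h

Q_out = 444000 kJ/h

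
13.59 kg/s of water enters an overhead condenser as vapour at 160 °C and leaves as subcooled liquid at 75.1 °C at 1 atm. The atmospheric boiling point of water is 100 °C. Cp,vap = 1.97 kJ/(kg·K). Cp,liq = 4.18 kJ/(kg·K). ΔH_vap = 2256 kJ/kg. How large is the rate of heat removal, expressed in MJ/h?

vapour 160→100 °C: -118.2 kJ/kg
condensation at 100 °C: -2256 kJ/kg
liquid 100→75.1 °C: -104.08 kJ/kg
Δh = -118.2 + -2256 + -104.08 = -2478.3 kJ/kg
Q = ṁ·Δh = 13.59 kg/s × -2478.3 kJ/kg = -33680 kJ/s
|Q| = 33680 kW = 121250 MJ/h

Q_c = 121000 MJ/h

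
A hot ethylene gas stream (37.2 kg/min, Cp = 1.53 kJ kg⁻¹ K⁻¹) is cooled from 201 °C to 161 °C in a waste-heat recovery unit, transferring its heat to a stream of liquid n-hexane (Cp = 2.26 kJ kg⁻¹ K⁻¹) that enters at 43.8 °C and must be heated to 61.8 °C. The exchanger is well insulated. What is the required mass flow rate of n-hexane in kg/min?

Heat released by hot stream: Q = 37.2 × 1.53 × (201 − 161) = 2276.6 kJ/min
Energy balance on cold side (adiabatic exchanger): Q = ṁ_c·Cp_c·(T_c,out − T_c,in)
ṁ_c = 2276.6 / [2.26 × (61.8 − 43.8)] = 55.965 kg/min

ṁ_c = 56.0 kg/min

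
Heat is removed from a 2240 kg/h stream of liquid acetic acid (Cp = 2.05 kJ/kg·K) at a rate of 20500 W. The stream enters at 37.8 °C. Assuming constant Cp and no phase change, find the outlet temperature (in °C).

T_out = 21.7 °C

Q = 20500 W = 73800 kJ/h
ΔT = Q/(ṁ·Cp) = 73800/(2240×2.05) = 16.071 K
T_out = 37.8 − 16.071 = 21.729 °C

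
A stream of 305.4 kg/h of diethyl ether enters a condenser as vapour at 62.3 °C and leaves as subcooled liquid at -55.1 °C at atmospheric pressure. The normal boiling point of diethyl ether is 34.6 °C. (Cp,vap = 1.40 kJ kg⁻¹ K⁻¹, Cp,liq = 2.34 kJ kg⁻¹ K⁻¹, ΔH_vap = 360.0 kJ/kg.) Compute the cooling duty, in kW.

Q_c = 51.6 kW

vapour 62.3→34.6 °C: -38.78 kJ/kg
condensation at 34.6 °C: -360 kJ/kg
liquid 34.6→-55.1 °C: -209.9 kJ/kg
Δh = -38.78 + -360 + -209.9 = -608.68 kJ/kg
Q = ṁ·Δh = 305.4 kg/h × -608.68 kJ/kg = -185890 kJ/h
|Q| = 51.636 kW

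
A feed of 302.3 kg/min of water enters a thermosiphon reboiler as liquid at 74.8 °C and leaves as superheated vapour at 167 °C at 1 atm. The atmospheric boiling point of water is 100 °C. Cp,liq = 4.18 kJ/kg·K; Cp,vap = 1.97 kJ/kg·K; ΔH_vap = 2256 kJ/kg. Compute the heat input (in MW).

liquid 74.8→100 °C: 105.34 kJ/kg
vaporisation at 100 °C: 2256 kJ/kg
vapour 100→167 °C: 131.99 kJ/kg
Δh = 105.34 + 2256 + 131.99 = 2493.3 kJ/kg
Q = ṁ·Δh = 302.3 kg/min × 2493.3 kJ/kg = 753730 kJ/min
|Q| = 12562 kW = 12.562 MW

Q = 12.6 MW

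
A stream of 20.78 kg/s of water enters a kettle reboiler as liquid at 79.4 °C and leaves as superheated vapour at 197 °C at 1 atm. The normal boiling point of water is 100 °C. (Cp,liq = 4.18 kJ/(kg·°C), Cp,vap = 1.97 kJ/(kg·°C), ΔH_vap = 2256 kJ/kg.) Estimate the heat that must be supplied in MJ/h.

liquid 79.4→100 °C: 86.108 kJ/kg
vaporisation at 100 °C: 2256 kJ/kg
vapour 100→197 °C: 191.09 kJ/kg
Δh = 86.108 + 2256 + 191.09 = 2533.2 kJ/kg
Q = ṁ·Δh = 20.78 kg/s × 2533.2 kJ/kg = 52640 kJ/s
|Q| = 52640 kW = 189500 MJ/h

Q = 190000 MJ/h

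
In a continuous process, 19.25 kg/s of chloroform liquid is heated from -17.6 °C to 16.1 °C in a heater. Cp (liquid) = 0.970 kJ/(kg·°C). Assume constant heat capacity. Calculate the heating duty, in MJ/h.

Q = ṁ·Cp·ΔT = 19.25 × 0.970 × (16.1 − -17.6) = 629.26 kJ/s
Heating duty = 2265.3 MJ/h

Q = 2270 MJ/h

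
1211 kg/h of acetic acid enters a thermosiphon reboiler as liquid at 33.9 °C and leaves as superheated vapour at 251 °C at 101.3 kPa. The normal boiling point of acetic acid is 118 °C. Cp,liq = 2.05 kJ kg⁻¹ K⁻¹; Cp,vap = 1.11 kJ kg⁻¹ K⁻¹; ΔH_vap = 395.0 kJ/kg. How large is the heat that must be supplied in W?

liquid 33.9→118 °C: 172.4 kJ/kg
vaporisation at 118 °C: 395 kJ/kg
vapour 118→251 °C: 147.63 kJ/kg
Δh = 172.4 + 395 + 147.63 = 715.03 kJ/kg
Q = ṁ·Δh = 1211 kg/h × 715.03 kJ/kg = 865910 kJ/h
|Q| = 240.53 kW = 240530 W

Q = 241000 W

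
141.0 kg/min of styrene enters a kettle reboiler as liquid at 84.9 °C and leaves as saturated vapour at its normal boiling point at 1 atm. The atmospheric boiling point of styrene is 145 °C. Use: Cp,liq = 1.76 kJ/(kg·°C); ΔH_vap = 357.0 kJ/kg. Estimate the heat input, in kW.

liquid 84.9→145 °C: 105.78 kJ/kg
vaporisation at 145 °C: 357 kJ/kg
Δh = 105.78 + 357 = 462.78 kJ/kg
Q = ṁ·Δh = 141.0 kg/min × 462.78 kJ/kg = 65251 kJ/min
|Q| = 1087.5 kW

Q = 1090 kW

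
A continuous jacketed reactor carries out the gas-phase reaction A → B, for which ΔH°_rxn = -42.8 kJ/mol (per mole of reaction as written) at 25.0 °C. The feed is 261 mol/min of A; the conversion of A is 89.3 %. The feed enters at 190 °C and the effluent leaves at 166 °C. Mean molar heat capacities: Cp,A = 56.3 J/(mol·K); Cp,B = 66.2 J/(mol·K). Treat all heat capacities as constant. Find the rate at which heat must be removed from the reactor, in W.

Extent of reaction ξ = 0.893 × 261 = 233.07 mol/min
Reaction term: ξ·ΔH°_rxn = 233.07 × -42.8 = -9975.5 kJ/min
Sensible, feed 190→25 °C: -2424.6 kJ/min
Outlet flows (mol/min): A 27.927, B 233.07
Sensible, products 25→166 °C: 2397.2 kJ/min
Q = ΔH = -10003 kJ/min = -166.71 kW
Heat removed = 166710 W

Q_out = 167000 W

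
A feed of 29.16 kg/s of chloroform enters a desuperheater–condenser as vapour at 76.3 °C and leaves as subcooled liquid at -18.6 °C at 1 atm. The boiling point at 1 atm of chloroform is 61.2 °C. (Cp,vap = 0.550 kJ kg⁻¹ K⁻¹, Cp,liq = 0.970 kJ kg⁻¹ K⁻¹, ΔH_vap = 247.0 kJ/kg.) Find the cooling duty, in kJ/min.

Q_c = 582000 kJ/min

vapour 76.3→61.2 °C: -8.305 kJ/kg
condensation at 61.2 °C: -247 kJ/kg
liquid 61.2→-18.6 °C: -77.406 kJ/kg
Δh = -8.305 + -247 + -77.406 = -332.71 kJ/kg
Q = ṁ·Δh = 29.16 kg/s × -332.71 kJ/kg = -9701.9 kJ/s
|Q| = 9701.9 kW = 582110 kJ/min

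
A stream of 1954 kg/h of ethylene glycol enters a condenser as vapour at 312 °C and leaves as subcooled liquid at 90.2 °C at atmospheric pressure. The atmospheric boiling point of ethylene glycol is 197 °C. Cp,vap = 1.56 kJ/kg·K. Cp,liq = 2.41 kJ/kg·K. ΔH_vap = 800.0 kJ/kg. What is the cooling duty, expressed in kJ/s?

vapour 312→197 °C: -179.4 kJ/kg
condensation at 197 °C: -800 kJ/kg
liquid 197→90.2 °C: -257.39 kJ/kg
Δh = -179.4 + -800 + -257.39 = -1236.8 kJ/kg
Q = ṁ·Δh = 1954 kg/h × -1236.8 kJ/kg = -2.4167e+06 kJ/h
|Q| = 671.3 kW

Q_c = 671 kJ/s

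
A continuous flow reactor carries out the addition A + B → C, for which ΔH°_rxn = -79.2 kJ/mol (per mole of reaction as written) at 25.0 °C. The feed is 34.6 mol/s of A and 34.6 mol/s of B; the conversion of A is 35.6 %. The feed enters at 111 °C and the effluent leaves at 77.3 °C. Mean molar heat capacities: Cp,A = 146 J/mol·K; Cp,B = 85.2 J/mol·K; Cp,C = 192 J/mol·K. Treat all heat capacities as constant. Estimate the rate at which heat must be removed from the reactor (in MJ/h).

Extent of reaction ξ = 0.356 × 34.6 = 12.318 mol/s
Reaction term: ξ·ΔH°_rxn = 12.318 × -79.2 = -975.55 kJ/s
Sensible, feed 111→25 °C: -687.96 kJ/s
Outlet flows (mol/s): A 22.282, B 22.282, C 12.318
Sensible, products 25→77.3 °C: 393.12 kJ/s
Q = ΔH = -1270.4 kJ/s = -1270.4 kW
Heat removed = 4573.4 MJ/h

Q_out = 4570 MJ/h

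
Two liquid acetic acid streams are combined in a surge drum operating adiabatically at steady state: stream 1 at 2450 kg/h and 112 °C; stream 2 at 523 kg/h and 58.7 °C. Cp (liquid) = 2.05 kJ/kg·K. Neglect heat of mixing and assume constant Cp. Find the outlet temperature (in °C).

T_out = 103 °C

Energy balance with Q = 0: Σ ṁᵢCp,ᵢ(T_out − Tᵢ) = 0
T_out = Σ ṁᵢCp,ᵢTᵢ / Σ ṁᵢCp,ᵢ
      = 625460 / 6094.6 = 102.62 °C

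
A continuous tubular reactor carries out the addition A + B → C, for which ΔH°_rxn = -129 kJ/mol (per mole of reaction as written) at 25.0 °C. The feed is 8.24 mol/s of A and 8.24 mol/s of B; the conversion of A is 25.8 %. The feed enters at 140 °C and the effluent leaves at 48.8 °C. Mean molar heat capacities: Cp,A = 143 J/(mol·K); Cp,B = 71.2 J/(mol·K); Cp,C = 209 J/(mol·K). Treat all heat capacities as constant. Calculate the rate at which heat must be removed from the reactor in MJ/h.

Extent of reaction ξ = 0.258 × 8.24 = 2.1259 mol/s
Reaction term: ξ·ΔH°_rxn = 2.1259 × -129 = -274.24 kJ/s
Sensible, feed 140→25 °C: -202.98 kJ/s
Outlet flows (mol/s): A 6.1141, B 6.1141, C 2.1259
Sensible, products 25→48.8 °C: 41.744 kJ/s
Q = ΔH = -435.48 kJ/s = -435.48 kW
Heat removed = 1567.7 MJ/h

Q_out = 1570 MJ/h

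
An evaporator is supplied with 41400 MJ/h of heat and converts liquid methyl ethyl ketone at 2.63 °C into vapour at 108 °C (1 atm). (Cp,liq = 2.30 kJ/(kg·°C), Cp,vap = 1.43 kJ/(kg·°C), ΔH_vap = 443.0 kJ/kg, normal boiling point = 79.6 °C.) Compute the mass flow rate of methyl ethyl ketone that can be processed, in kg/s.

ṁ = 17.4 kg/s

Δh = 2.30×(79.6−2.63) + 443.0 + 1.43×(108−79.6) = 660.64 kJ/kg
Q = 41400 MJ/h = 11500 kJ/s = 11500 kJ/s
ṁ = Q/Δh = 11500 / 660.64 = 17.407 kg/s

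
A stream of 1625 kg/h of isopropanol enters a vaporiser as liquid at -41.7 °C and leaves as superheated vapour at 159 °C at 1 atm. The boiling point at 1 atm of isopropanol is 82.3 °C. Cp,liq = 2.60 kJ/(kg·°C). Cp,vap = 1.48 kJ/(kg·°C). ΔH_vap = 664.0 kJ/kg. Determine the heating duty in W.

Q = 496000 W

liquid -41.7→82.3 °C: 322.4 kJ/kg
vaporisation at 82.3 °C: 664 kJ/kg
vapour 82.3→159 °C: 113.52 kJ/kg
Δh = 322.4 + 664 + 113.52 = 1099.9 kJ/kg
Q = ṁ·Δh = 1625 kg/h × 1099.9 kJ/kg = 1.7874e+06 kJ/h
|Q| = 496.49 kW = 496490 W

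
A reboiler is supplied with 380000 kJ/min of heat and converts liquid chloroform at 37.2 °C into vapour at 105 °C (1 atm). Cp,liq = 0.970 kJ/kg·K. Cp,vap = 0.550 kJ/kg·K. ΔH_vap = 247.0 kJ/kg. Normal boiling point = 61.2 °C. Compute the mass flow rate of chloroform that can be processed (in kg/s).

ṁ = 21.5 kg/s

Δh = 0.970×(61.2−37.2) + 247.0 + 0.550×(105−61.2) = 294.37 kJ/kg
Q = 380000 kJ/min = 6333.3 kJ/s = 6333.3 kJ/s
ṁ = Q/Δh = 6333.3 / 294.37 = 21.515 kg/s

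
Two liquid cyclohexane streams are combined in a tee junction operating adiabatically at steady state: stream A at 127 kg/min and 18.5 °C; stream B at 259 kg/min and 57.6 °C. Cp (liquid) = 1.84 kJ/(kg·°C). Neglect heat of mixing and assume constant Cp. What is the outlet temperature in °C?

Adiabatic, steady state ⇒ Σ ṁᵢCp,ᵢ(T_out − Tᵢ) = 0
T_out = Σ ṁᵢCp,ᵢTᵢ / Σ ṁᵢCp,ᵢ
      = 31773 / 710.24 = 44.735 °C

T_out = 44.7 °C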